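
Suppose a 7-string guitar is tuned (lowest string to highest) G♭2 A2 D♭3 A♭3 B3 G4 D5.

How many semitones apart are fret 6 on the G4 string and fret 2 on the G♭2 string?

29 semitones

G4 at fret 6 → D♭5 (MIDI 73); G♭2 at fret 2 → A♭2 (MIDI 44).
73 − 44 = 29, so the two pitches are 29 semitones apart, with D♭5 the higher.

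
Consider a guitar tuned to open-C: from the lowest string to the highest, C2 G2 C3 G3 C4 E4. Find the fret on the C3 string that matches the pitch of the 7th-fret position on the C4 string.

19

C4 at fret 7 is C4 + 7 semitones = G4.
The open C3 string is 12 semitones below the open C4, so the same pitch on the C3 string lies at fret 7 + 12 = 19.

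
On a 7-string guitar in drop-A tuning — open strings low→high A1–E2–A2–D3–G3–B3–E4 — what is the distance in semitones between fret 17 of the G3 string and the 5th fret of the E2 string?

G3 at fret 17 → C5 (MIDI 72); E2 at fret 5 → A2 (MIDI 45).
72 − 45 = 27, so the two pitches are 27 semitones apart, with C5 the higher.

27 semitones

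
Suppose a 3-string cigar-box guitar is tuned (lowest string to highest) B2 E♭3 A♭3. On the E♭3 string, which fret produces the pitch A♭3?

5

A♭3 is 5 semitones above the open E♭3 (Eb–E–F–Gb–G–Ab), so it sits at fret 5.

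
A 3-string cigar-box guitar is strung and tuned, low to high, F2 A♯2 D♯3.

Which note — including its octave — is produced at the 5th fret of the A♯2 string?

A♯2 is MIDI 46. Adding 5 gives 51, which is D♯3.

D♯3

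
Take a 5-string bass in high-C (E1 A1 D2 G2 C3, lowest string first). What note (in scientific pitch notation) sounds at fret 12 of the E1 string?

E2

Each fret is one semitone, so E1 + 12 = E2.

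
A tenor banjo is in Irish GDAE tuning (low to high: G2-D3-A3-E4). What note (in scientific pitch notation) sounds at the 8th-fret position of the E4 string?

C5

Each fret is one semitone, so E4 + 8 = C5.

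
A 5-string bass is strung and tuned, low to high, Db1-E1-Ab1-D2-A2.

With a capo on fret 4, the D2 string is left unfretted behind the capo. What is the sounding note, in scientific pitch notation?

The capo raises the open D2 by 4 semitones to Gb2; fretting 0 more gives D2 + 4 + 0 = D2 + 4 semitones = Gb2.

Gb2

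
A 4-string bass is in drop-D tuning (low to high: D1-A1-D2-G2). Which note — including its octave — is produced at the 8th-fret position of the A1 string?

A1 is MIDI 33. Adding 8 gives 41, which is F2.

F2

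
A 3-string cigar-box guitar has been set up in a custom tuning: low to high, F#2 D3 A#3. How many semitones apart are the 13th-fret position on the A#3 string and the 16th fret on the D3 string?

5 semitones

A#3 at fret 13 → B4 (MIDI 71); D3 at fret 16 → F#4 (MIDI 66).
71 − 66 = 5, so the two pitches are 5 semitones apart, with B4 the higher.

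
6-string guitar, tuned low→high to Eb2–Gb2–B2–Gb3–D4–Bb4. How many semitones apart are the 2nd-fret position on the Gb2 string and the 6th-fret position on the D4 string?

Gb2 at fret 2 → Ab2 (MIDI 44); D4 at fret 6 → Ab4 (MIDI 68).
44 − 68 = -24, so the two pitches are 24 semitones apart, with Ab4 the higher.

24 semitones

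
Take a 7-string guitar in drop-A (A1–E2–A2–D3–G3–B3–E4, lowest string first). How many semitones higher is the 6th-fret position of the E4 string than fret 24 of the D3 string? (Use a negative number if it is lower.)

E4 at fret 6 → A#4 (MIDI 70); D3 at fret 24 → D5 (MIDI 74).
70 − 74 = -4, so the two pitches are 4 semitones apart.

-4 semitones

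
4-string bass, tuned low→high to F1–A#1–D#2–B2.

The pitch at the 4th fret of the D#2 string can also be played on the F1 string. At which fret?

D#2 at fret 4 is D#2 + 4 semitones = G2.
The open F1 string is 10 semitones below the open D#2, so the same pitch on the F1 string lies at fret 4 + 10 = 14.

14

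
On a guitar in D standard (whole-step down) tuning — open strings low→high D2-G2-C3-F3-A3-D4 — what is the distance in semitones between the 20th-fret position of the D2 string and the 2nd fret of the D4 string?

D2 at fret 20 → A#3 (MIDI 58); D4 at fret 2 → E4 (MIDI 64).
58 − 64 = -6, so the two pitches are 6 semitones apart, with E4 the higher.

6 semitones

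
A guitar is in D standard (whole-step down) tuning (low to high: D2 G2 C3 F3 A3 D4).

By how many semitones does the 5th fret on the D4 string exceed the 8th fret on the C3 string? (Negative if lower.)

11 semitones

D4 at fret 5 → G4 (MIDI 67); C3 at fret 8 → G#3 (MIDI 56).
67 − 56 = 11, so the two pitches are 11 semitones apart.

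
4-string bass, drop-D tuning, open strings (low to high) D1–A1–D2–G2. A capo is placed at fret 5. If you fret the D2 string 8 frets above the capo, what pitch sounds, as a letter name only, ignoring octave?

D#

The capo raises the open D2 by 5 semitones to G2; fretting 8 more gives D2 + 5 + 8 = D2 + 13 semitones, landing on D#.
(Also written Eb.)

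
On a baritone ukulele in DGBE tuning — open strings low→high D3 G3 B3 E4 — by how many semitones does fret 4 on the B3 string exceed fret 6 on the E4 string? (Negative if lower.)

B3 at fret 4 → D#4 (MIDI 63); E4 at fret 6 → A#4 (MIDI 70).
63 − 70 = -7, so the two pitches are 7 semitones apart.

-7 semitones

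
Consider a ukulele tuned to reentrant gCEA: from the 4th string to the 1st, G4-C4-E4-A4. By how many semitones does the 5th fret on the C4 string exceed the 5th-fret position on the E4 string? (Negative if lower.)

-4 semitones

C4 at fret 5 → F4 (MIDI 65); E4 at fret 5 → A4 (MIDI 69).
65 − 69 = -4, so the two pitches are 4 semitones apart.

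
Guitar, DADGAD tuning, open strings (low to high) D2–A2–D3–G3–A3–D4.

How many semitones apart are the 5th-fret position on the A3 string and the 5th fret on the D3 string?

A3 at fret 5 → D4 (MIDI 62); D3 at fret 5 → G3 (MIDI 55).
62 − 55 = 7, so the two pitches are 7 semitones apart, with D4 the higher.

7 semitones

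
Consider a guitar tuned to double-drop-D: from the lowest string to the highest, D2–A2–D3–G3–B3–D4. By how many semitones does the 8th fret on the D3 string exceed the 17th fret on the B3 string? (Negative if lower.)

D3 at fret 8 → A#3 (MIDI 58); B3 at fret 17 → E5 (MIDI 76).
58 − 76 = -18, so the two pitches are 18 semitones apart.

-18 semitones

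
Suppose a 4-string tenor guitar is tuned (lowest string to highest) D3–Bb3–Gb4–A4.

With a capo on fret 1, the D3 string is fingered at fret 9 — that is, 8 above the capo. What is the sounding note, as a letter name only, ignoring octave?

B

The capo raises the open D3 by 1 semitone to Eb3; fretting 8 more gives D3 + 1 + 8 = D3 + 9 semitones, landing on B.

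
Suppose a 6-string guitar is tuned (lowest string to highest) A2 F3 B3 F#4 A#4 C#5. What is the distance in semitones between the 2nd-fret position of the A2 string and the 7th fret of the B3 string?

A2 at fret 2 → B2 (MIDI 47); B3 at fret 7 → F#4 (MIDI 66).
47 − 66 = -19, so the two pitches are 19 semitones apart, with F#4 the higher.

19 semitones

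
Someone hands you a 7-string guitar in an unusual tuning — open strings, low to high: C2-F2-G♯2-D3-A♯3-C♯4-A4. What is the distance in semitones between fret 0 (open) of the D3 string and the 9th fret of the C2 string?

D3 at fret 0 → D3 (MIDI 50); C2 at fret 9 → A2 (MIDI 45).
50 − 45 = 5, so the two pitches are 5 semitones apart, with D3 the higher.

5 semitones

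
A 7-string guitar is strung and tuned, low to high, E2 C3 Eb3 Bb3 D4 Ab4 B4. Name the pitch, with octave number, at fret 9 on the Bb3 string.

The open Bb3 string plus 9 semitones: Bb–B–C–Db–D–Eb–E–F–Gb–G.
The walk passes from B into C once, so the octave number goes from 3 to 4.

G4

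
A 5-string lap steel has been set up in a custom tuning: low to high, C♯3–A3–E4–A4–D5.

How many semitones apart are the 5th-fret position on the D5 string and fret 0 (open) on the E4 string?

D5 at fret 5 → G5 (MIDI 79); E4 at fret 0 → E4 (MIDI 64).
79 − 64 = 15, so the two pitches are 15 semitones apart, with G5 the higher.

15 semitones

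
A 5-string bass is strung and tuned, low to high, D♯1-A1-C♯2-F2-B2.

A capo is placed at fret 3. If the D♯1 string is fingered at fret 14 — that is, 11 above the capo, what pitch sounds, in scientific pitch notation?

The capo raises the open D♯1 by 3 semitones to F♯1; fretting 11 more gives D♯1 + 3 + 11 = D♯1 + 14 semitones = F2.

F2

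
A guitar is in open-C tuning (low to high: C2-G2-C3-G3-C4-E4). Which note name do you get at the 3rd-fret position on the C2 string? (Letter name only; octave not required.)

Each fret is one semitone, so C2 + 3 = D♯.

D♯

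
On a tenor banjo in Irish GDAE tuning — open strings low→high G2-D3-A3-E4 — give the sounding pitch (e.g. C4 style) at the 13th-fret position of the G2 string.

Each fret is one semitone, so G2 + 13 = G#3.
(Equivalently spelled Ab3.)

G#3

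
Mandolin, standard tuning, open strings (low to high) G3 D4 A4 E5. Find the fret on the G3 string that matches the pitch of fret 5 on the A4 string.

19

A4 at fret 5 is A4 + 5 semitones = D5.
The open G3 string is 14 semitones below the open A4, so the same pitch on the G3 string lies at fret 5 + 14 = 19.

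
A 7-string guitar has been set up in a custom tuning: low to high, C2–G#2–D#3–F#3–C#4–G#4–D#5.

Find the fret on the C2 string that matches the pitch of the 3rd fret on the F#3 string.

21

F#3 at fret 3 is F#3 + 3 semitones = A3.
The open C2 string is 18 semitones below the open F#3, so the same pitch on the C2 string lies at fret 3 + 18 = 21.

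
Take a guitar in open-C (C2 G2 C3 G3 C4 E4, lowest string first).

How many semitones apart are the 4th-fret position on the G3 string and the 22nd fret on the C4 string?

23 semitones

G3 at fret 4 → B3 (MIDI 59); C4 at fret 22 → A#5 (MIDI 82).
59 − 82 = -23, so the two pitches are 23 semitones apart, with A#5 the higher.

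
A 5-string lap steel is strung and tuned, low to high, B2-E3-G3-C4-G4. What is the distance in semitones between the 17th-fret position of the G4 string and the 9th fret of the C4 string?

15 semitones

G4 at fret 17 → C6 (MIDI 84); C4 at fret 9 → A4 (MIDI 69).
84 − 69 = 15, so the two pitches are 15 semitones apart, with C6 the higher.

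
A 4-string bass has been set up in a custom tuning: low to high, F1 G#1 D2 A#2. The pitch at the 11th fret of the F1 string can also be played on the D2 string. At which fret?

F1 at fret 11 is F1 + 11 semitones = E2.
The open D2 string is 9 semitones above the open F1, so the same pitch on the D2 string lies at fret 11 − 9 = 2.

2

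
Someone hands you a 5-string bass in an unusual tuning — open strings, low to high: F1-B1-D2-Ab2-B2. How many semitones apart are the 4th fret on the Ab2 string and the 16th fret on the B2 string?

15 semitones

Ab2 at fret 4 → C3 (MIDI 48); B2 at fret 16 → Eb4 (MIDI 63).
48 − 63 = -15, so the two pitches are 15 semitones apart, with Eb4 the higher.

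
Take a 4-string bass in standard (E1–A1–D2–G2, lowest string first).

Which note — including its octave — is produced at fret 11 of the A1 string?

Each fret is one semitone, so A1 + 11 = G♯2.

G♯2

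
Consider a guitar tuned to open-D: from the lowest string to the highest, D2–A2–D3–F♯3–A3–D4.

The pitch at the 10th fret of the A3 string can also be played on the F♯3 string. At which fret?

A3 at fret 10 is A3 + 10 semitones = G4.
The open F♯3 string is 3 semitones below the open A3, so the same pitch on the F♯3 string lies at fret 10 + 3 = 13.

13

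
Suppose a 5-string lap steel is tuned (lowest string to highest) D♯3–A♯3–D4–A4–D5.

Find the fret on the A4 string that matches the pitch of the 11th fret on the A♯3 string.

0

A♯3 at fret 11 is A♯3 + 11 semitones = A4.
The open A4 string is 11 semitones above the open A♯3, so the same pitch on the A4 string lies at fret 11 − 11 = 0.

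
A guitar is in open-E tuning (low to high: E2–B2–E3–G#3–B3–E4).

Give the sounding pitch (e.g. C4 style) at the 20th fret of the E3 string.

C5

Each fret is one semitone, so E3 + 20 = C5.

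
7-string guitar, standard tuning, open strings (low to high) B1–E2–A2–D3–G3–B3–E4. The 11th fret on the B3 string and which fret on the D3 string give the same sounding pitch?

20

Fret 11 on B3 is MIDI 59 + 11 = 70 (A♯4). On the D3 string (open MIDI 50), that pitch is 70 − 50 = fret 20.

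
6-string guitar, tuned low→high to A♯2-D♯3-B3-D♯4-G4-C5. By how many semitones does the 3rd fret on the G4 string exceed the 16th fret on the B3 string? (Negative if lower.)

-5 semitones

G4 at fret 3 → A♯4 (MIDI 70); B3 at fret 16 → D♯5 (MIDI 75).
70 − 75 = -5, so the two pitches are 5 semitones apart.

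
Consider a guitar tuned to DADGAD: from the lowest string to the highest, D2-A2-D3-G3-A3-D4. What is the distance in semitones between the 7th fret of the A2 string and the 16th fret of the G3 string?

19 semitones

A2 at fret 7 → E3 (MIDI 52); G3 at fret 16 → B4 (MIDI 71).
52 − 71 = -19, so the two pitches are 19 semitones apart, with B4 the higher.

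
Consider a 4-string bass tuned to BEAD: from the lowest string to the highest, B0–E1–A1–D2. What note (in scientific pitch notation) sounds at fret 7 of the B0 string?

F♯1

Each fret is one semitone, so B0 + 7 = F♯1.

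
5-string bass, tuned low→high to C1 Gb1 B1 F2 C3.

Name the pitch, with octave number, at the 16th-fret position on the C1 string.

C1 is MIDI 24. Adding 16 gives 40, which is E2.

E2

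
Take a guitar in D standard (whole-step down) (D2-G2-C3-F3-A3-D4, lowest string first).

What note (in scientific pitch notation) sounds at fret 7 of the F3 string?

C4

F3 is MIDI 53. Adding 7 gives 60, which is C4.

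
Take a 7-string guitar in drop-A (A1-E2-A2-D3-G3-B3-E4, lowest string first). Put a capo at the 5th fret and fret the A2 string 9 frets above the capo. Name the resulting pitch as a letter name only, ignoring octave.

The capo raises the open A2 by 5 semitones to D3; fretting 9 more gives A2 + 5 + 9 = A2 + 14 semitones, landing on B.

B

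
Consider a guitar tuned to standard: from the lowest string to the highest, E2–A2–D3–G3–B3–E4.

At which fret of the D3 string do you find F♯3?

F♯3 is 4 semitones above the open D3 (D–D#–E–F–F#), so it sits at fret 4.

4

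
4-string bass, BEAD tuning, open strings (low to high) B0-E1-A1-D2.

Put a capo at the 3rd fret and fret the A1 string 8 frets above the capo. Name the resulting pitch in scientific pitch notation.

G♯2

The capo raises the open A1 by 3 semitones to C2; fretting 8 more gives A1 + 3 + 8 = A1 + 11 semitones = G♯2.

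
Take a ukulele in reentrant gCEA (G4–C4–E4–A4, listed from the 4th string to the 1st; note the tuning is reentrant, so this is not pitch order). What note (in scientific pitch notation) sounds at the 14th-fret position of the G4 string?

G4 is MIDI 67. Adding 14 gives 81, which is A5.

A5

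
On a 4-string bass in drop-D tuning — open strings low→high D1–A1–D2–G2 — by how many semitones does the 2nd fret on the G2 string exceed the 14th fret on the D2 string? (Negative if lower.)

-7 semitones

G2 at fret 2 → A2 (MIDI 45); D2 at fret 14 → E3 (MIDI 52).
45 − 52 = -7, so the two pitches are 7 semitones apart.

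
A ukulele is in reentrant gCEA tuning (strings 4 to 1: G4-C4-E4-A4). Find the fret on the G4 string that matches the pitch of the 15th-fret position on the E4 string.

E4 at fret 15 is E4 + 15 semitones = G5.
The open G4 string is 3 semitones above the open E4, so the same pitch on the G4 string lies at fret 15 − 3 = 12.

12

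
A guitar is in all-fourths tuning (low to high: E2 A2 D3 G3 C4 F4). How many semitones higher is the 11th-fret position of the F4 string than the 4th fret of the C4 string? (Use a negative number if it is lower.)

F4 at fret 11 → E5 (MIDI 76); C4 at fret 4 → E4 (MIDI 64).
76 − 64 = 12, so the two pitches are 12 semitones apart.

12 semitones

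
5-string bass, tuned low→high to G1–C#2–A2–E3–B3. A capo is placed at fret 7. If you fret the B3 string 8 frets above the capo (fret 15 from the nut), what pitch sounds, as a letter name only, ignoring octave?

The capo raises the open B3 by 7 semitones to F#4; fretting 8 more gives B3 + 7 + 8 = B3 + 15 semitones, landing on D.

D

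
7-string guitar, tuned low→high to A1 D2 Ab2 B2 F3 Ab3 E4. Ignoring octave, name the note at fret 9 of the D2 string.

D2 is MIDI 38. Adding 9 gives 47; 47 mod 12 = 11, i.e. B.

B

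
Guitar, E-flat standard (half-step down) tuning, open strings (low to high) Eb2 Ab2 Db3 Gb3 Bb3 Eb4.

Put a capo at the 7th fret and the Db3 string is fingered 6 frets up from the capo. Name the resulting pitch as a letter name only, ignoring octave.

The capo raises the open Db3 by 7 semitones to Ab3; fretting 6 more gives Db3 + 7 + 6 = Db3 + 13 semitones, landing on D.

D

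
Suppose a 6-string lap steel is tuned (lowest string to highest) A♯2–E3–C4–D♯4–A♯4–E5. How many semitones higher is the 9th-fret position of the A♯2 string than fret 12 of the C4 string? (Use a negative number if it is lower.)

A♯2 at fret 9 → G3 (MIDI 55); C4 at fret 12 → C5 (MIDI 72).
55 − 72 = -17, so the two pitches are 17 semitones apart.

-17 semitones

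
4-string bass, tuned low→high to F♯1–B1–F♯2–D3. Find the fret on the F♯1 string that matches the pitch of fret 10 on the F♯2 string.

F♯2 at fret 10 is F♯2 + 10 semitones = E3.
The open F♯1 string is 12 semitones below the open F♯2, so the same pitch on the F♯1 string lies at fret 10 + 12 = 22.

22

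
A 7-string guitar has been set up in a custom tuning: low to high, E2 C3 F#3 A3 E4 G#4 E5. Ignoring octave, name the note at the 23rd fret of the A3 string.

G#

Each fret is one semitone, so A3 + 23 = G#.
(Equivalently spelled Ab.)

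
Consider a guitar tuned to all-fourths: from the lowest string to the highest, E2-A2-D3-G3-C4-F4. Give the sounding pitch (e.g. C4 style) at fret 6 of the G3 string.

Each fret is one semitone, so G3 + 6 = C#4.

C#4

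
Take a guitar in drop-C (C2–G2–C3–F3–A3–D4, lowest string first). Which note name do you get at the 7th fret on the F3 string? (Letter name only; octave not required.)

C

F3 is MIDI 53. Adding 7 gives 60; 60 mod 12 = 0, i.e. C.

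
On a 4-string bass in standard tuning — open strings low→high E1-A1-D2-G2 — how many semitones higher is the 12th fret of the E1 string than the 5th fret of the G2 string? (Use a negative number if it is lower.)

-8 semitones

E1 at fret 12 → E2 (MIDI 40); G2 at fret 5 → C3 (MIDI 48).
40 − 48 = -8, so the two pitches are 8 semitones apart.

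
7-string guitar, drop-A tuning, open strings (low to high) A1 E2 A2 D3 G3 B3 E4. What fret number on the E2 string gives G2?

3

G2 is 3 semitones above the open E2 (E–F–F#–G), so it sits at fret 3.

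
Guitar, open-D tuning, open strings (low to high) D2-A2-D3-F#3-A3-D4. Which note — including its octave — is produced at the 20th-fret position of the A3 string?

F5

Each fret is one semitone, so A3 + 20 = F5.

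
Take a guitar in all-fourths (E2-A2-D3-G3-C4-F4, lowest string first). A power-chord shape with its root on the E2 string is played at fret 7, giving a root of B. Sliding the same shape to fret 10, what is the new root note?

Moving from fret 7 to fret 10 shifts the root by 3 semitones.
B up 3 semitones is D.

D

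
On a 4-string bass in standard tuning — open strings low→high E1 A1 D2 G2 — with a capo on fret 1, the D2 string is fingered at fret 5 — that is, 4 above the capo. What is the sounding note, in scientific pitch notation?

G2

The capo raises the open D2 by 1 semitone to D♯2; fretting 4 more gives D2 + 1 + 4 = D2 + 5 semitones = G2.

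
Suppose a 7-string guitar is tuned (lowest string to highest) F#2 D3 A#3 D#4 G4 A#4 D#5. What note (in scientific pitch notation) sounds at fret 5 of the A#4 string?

The open A#4 string plus 5 semitones: A#–B–C–C#–D–D#.
The walk passes from B into C once, so the octave number goes from 4 to 5.

D#5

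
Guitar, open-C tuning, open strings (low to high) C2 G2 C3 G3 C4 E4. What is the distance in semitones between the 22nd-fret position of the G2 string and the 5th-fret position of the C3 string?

12 semitones

G2 at fret 22 → F4 (MIDI 65); C3 at fret 5 → F3 (MIDI 53).
65 − 53 = 12, so the two pitches are 12 semitones apart, with F4 the higher.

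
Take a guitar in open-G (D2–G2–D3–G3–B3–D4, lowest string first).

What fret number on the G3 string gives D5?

D5 is 19 semitones above the open G3 (G–G#–A–A#–…–C–C#–D), so it sits at fret 19.

19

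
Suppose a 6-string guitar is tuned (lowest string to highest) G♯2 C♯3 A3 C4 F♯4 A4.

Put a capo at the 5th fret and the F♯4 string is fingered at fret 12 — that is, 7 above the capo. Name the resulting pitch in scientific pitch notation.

F♯5

The capo raises the open F♯4 by 5 semitones to B4; fretting 7 more gives F♯4 + 5 + 7 = F♯4 + 12 semitones = F♯5.
(Also written G♭.)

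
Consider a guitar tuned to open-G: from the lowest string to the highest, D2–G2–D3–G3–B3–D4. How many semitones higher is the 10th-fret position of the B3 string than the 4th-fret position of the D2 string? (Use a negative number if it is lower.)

B3 at fret 10 → A4 (MIDI 69); D2 at fret 4 → F♯2 (MIDI 42).
69 − 42 = 27, so the two pitches are 27 semitones apart.

27 semitones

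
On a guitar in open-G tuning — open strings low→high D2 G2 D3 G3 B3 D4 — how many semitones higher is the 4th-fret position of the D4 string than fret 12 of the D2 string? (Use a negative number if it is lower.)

D4 at fret 4 → F#4 (MIDI 66); D2 at fret 12 → D3 (MIDI 50).
66 − 50 = 16, so the two pitches are 16 semitones apart.

16 semitones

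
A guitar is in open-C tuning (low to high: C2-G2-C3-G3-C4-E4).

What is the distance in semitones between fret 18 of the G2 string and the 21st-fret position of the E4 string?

24 semitones

G2 at fret 18 → C♯4 (MIDI 61); E4 at fret 21 → C♯6 (MIDI 85).
61 − 85 = -24, so the two pitches are 24 semitones apart, with C♯6 the higher.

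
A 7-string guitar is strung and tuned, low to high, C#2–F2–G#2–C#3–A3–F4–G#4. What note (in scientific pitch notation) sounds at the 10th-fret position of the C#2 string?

B2

C#2 is MIDI 37. Adding 10 gives 47, which is B2.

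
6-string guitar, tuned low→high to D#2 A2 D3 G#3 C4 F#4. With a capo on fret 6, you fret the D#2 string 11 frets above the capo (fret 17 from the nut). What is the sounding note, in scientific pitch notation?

The capo raises the open D#2 by 6 semitones to A2; fretting 11 more gives D#2 + 6 + 11 = D#2 + 17 semitones = G#3.

G#3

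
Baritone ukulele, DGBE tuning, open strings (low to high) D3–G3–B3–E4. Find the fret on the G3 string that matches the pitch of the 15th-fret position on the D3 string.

Fret 15 on D3 is MIDI 50 + 15 = 65 (F4). On the G3 string (open MIDI 55), that pitch is 65 − 55 = fret 10.

10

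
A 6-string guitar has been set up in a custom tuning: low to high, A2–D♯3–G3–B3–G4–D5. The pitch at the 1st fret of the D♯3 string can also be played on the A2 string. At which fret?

Fret 1 on D♯3 is MIDI 51 + 1 = 52 (E3). On the A2 string (open MIDI 45), that pitch is 52 − 45 = fret 7.

7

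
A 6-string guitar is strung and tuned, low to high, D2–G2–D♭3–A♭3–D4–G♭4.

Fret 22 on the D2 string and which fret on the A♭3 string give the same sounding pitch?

Fret 22 on D2 is MIDI 38 + 22 = 60 (C4). On the A♭3 string (open MIDI 56), that pitch is 60 − 56 = fret 4.

4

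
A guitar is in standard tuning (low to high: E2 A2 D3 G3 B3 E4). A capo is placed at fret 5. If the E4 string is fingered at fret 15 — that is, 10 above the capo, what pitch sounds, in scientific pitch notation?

G5

The capo raises the open E4 by 5 semitones to A4; fretting 10 more gives E4 + 5 + 10 = E4 + 15 semitones = G5.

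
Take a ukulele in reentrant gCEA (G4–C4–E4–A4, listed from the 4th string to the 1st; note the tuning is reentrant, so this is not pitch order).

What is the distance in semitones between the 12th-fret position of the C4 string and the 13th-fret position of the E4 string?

5 semitones

C4 at fret 12 → C5 (MIDI 72); E4 at fret 13 → F5 (MIDI 77).
72 − 77 = -5, so the two pitches are 5 semitones apart, with F5 the higher.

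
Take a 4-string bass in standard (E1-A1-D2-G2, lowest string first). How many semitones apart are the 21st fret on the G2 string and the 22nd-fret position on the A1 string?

9 semitones

G2 at fret 21 → E4 (MIDI 64); A1 at fret 22 → G3 (MIDI 55).
64 − 55 = 9, so the two pitches are 9 semitones apart, with E4 the higher.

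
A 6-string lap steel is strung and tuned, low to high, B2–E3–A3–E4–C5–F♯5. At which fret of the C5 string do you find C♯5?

1

C♯5 is 1 semitone above the open C5 (C–C#), so it sits at fret 1.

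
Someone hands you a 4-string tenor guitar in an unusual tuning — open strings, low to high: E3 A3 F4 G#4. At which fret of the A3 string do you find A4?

A4 is 12 semitones above the open A3 (A–A#–B–C–…–G–G#–A), so it sits at fret 12.

12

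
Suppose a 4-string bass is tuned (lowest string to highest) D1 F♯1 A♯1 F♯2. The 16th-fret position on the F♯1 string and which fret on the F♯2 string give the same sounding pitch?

F♯1 at fret 16 is F♯1 + 16 semitones = A♯2.
The open F♯2 string is 12 semitones above the open F♯1, so the same pitch on the F♯2 string lies at fret 16 − 12 = 4.

4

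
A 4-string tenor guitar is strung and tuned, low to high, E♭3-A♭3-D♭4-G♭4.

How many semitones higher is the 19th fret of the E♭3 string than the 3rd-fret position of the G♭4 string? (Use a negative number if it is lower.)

1 semitone

E♭3 at fret 19 → B♭4 (MIDI 70); G♭4 at fret 3 → A4 (MIDI 69).
70 − 69 = 1, so the two pitches are 1 semitone apart.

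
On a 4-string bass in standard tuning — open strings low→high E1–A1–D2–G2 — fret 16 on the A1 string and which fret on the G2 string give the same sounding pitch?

6

A1 at fret 16 is A1 + 16 semitones = C#3.
The open G2 string is 10 semitones above the open A1, so the same pitch on the G2 string lies at fret 16 − 10 = 6.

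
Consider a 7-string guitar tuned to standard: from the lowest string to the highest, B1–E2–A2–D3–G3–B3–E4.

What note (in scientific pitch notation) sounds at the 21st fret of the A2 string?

Each fret is one semitone, so A2 + 21 = F#4.
(Equivalently spelled Gb4.)

F#4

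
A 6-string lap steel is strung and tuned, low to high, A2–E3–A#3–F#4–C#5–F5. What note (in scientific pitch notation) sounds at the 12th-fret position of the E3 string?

E3 is MIDI 52. Adding 12 gives 64, which is E4.

E4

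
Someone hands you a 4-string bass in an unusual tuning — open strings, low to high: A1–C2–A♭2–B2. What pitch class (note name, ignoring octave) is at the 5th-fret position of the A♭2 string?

D♭

Each fret is one semitone, so A♭2 + 5 = D♭.
(Equivalently spelled C♯.)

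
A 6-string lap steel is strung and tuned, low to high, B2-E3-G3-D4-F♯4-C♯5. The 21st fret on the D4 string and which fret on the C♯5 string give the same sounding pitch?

10

D4 at fret 21 is D4 + 21 semitones = B5.
The open C♯5 string is 11 semitones above the open D4, so the same pitch on the C♯5 string lies at fret 21 − 11 = 10.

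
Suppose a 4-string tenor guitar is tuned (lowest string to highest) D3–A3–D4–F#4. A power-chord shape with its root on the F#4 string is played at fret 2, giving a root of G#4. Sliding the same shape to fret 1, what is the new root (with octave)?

Moving from fret 2 to fret 1 shifts the root by -1 semitone.
G#4 down 1 semitone is G4.

G4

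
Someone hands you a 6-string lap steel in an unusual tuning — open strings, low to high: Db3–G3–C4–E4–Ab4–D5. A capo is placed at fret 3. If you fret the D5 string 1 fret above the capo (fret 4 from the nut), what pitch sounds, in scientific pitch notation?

The capo raises the open D5 by 3 semitones to F5; fretting 1 more gives D5 + 3 + 1 = D5 + 4 semitones = Gb5.

Gb5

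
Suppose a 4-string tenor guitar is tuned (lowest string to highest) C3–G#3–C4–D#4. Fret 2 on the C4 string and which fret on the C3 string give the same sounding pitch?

Fret 2 on C4 is MIDI 60 + 2 = 62 (D4). On the C3 string (open MIDI 48), that pitch is 62 − 48 = fret 14.

14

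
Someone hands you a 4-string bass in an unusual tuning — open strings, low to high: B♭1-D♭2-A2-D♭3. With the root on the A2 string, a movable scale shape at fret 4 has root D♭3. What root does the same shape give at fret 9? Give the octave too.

G♭3

Moving from fret 4 to fret 9 shifts the root by 5 semitones.
D♭3 up 5 semitones is G♭3.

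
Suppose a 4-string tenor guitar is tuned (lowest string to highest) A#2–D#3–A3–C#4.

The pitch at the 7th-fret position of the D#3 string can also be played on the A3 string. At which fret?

Fret 7 on D#3 is MIDI 51 + 7 = 58 (A#3). On the A3 string (open MIDI 57), that pitch is 58 − 57 = fret 1.

1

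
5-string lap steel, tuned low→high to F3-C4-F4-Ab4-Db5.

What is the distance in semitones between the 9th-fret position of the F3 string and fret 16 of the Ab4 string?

F3 at fret 9 → D4 (MIDI 62); Ab4 at fret 16 → C6 (MIDI 84).
62 − 84 = -22, so the two pitches are 22 semitones apart, with C6 the higher.

22 semitones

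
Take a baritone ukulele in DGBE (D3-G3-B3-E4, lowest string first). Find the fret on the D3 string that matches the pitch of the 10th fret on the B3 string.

Fret 10 on B3 is MIDI 59 + 10 = 69 (A4). On the D3 string (open MIDI 50), that pitch is 69 − 50 = fret 19.

19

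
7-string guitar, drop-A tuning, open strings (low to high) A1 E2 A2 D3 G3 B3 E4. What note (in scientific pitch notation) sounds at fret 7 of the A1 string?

E2

A1 is MIDI 33. Adding 7 gives 40, which is E2.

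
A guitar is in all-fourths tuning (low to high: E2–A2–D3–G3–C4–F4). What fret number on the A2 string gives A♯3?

A♯3 is 13 semitones above the open A2 (A–A#–B–C–…–G#–A–A#), so it sits at fret 13.

13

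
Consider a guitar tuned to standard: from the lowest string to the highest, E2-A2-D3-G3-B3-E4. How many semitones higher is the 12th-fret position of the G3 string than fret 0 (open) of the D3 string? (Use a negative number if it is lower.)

G3 at fret 12 → G4 (MIDI 67); D3 at fret 0 → D3 (MIDI 50).
67 − 50 = 17, so the two pitches are 17 semitones apart.

17 semitones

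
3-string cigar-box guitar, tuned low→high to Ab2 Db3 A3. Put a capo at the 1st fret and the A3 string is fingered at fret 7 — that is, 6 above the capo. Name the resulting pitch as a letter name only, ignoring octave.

E

The capo raises the open A3 by 1 semitone to Bb3; fretting 6 more gives A3 + 1 + 6 = A3 + 7 semitones, landing on E.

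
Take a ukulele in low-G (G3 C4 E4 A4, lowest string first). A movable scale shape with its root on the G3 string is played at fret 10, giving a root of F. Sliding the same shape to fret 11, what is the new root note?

Moving from fret 10 to fret 11 shifts the root by 1 semitone.
F up 1 semitone is F#.

F#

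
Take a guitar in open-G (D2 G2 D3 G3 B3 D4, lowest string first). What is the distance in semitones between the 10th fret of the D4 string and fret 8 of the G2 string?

21 semitones

D4 at fret 10 → C5 (MIDI 72); G2 at fret 8 → D♯3 (MIDI 51).
72 − 51 = 21, so the two pitches are 21 semitones apart, with C5 the higher.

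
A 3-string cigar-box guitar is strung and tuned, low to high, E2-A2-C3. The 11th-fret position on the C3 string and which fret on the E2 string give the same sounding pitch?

Fret 11 on C3 is MIDI 48 + 11 = 59 (B3). On the E2 string (open MIDI 40), that pitch is 59 − 40 = fret 19.

19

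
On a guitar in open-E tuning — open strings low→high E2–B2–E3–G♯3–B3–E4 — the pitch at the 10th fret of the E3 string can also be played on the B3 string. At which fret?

3

Fret 10 on E3 is MIDI 52 + 10 = 62 (D4). On the B3 string (open MIDI 59), that pitch is 62 − 59 = fret 3.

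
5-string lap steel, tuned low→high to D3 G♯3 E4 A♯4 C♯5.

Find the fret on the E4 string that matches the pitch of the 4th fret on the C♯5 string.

Fret 4 on C♯5 is MIDI 73 + 4 = 77 (F5). On the E4 string (open MIDI 64), that pitch is 77 − 64 = fret 13.

13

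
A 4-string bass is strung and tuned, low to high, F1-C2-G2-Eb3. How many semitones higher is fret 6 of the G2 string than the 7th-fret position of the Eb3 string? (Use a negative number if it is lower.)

-9 semitones

G2 at fret 6 → Db3 (MIDI 49); Eb3 at fret 7 → Bb3 (MIDI 58).
49 − 58 = -9, so the two pitches are 9 semitones apart.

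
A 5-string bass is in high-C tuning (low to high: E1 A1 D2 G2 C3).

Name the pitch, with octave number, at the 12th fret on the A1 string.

The open A1 string plus 12 semitones: A–A#–B–C–…–G–G#–A.
The walk passes from B into C once, so the octave number goes from 1 to 2.

A2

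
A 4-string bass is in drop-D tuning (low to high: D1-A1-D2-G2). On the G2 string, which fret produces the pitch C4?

17

C4 is 17 semitones above the open G2 (G–G#–A–A#–…–A#–B–C), so it sits at fret 17.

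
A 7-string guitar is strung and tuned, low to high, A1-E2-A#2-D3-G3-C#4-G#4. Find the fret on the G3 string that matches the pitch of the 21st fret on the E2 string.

6

Fret 21 on E2 is MIDI 40 + 21 = 61 (C#4). On the G3 string (open MIDI 55), that pitch is 61 − 55 = fret 6.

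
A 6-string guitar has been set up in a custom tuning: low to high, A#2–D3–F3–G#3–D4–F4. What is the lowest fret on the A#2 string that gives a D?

4

From A#2, count semitones up the chromatic scale until reaching D: A#–B–C–C#–D — 4 steps.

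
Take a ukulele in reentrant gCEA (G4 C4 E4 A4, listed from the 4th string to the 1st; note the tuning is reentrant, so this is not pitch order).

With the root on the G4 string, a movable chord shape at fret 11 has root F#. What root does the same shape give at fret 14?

A

Moving from fret 11 to fret 14 shifts the root by 3 semitones.
F# up 3 semitones is A.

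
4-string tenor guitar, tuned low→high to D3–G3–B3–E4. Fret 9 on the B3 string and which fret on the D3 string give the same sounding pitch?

18

B3 at fret 9 is B3 + 9 semitones = Ab4.
The open D3 string is 9 semitones below the open B3, so the same pitch on the D3 string lies at fret 9 + 9 = 18.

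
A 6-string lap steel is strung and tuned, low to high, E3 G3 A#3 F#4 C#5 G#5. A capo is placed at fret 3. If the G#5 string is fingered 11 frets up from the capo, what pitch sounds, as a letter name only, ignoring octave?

A#

The capo raises the open G#5 by 3 semitones to B5; fretting 11 more gives G#5 + 3 + 11 = G#5 + 14 semitones, landing on A#.
(Also written Bb.)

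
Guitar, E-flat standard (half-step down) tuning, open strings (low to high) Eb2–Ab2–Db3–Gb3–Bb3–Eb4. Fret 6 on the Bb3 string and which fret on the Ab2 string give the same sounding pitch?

20

Fret 6 on Bb3 is MIDI 58 + 6 = 64 (E4). On the Ab2 string (open MIDI 44), that pitch is 64 − 44 = fret 20.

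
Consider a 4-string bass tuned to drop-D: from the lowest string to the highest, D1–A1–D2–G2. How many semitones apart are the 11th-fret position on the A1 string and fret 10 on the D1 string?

8 semitones

A1 at fret 11 → G#2 (MIDI 44); D1 at fret 10 → C2 (MIDI 36).
44 − 36 = 8, so the two pitches are 8 semitones apart, with G#2 the higher.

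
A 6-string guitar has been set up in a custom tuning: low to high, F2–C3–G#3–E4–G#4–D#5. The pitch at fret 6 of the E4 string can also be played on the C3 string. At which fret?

22

Fret 6 on E4 is MIDI 64 + 6 = 70 (A#4). On the C3 string (open MIDI 48), that pitch is 70 − 48 = fret 22.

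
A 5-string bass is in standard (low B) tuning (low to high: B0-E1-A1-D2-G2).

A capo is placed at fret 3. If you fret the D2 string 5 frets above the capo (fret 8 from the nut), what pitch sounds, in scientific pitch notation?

The capo raises the open D2 by 3 semitones to F2; fretting 5 more gives D2 + 3 + 5 = D2 + 8 semitones = A#2.
(Also written Bb.)

A#2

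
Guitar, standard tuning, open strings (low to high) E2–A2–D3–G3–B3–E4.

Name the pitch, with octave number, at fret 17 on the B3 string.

E5

Each fret is one semitone, so B3 + 17 = E5.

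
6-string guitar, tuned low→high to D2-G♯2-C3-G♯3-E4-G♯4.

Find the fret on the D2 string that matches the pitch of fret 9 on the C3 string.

C3 at fret 9 is C3 + 9 semitones = A3.
The open D2 string is 10 semitones below the open C3, so the same pitch on the D2 string lies at fret 9 + 10 = 19.

19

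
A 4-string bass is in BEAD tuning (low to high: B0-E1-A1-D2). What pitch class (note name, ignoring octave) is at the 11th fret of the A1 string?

G♯

Each fret is one semitone, so A1 + 11 = G♯.
(Equivalently spelled A♭.)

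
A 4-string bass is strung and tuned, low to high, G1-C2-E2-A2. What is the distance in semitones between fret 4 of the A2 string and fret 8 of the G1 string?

10 semitones

A2 at fret 4 → C#3 (MIDI 49); G1 at fret 8 → D#2 (MIDI 39).
49 − 39 = 10, so the two pitches are 10 semitones apart, with C#3 the higher.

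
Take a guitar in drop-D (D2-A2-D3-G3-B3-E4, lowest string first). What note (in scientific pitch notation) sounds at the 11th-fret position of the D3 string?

C♯4

Each fret is one semitone, so D3 + 11 = C♯4.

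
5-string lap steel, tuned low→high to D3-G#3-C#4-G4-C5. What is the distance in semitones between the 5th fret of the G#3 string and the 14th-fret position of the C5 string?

25 semitones

G#3 at fret 5 → C#4 (MIDI 61); C5 at fret 14 → D6 (MIDI 86).
61 − 86 = -25, so the two pitches are 25 semitones apart, with D6 the higher.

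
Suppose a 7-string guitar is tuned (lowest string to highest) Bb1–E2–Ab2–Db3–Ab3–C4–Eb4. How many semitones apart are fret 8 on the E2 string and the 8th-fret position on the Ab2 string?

E2 at fret 8 → C3 (MIDI 48); Ab2 at fret 8 → E3 (MIDI 52).
48 − 52 = -4, so the two pitches are 4 semitones apart, with E3 the higher.

4 semitones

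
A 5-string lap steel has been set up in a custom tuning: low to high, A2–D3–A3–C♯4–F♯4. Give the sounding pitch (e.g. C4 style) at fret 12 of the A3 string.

The open A3 string plus 12 semitones: A–A#–B–C–…–G–G#–A.
The walk passes from B into C once, so the octave number goes from 3 to 4.

A4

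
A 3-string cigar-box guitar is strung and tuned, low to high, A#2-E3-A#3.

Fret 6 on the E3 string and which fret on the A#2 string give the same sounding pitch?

12

E3 at fret 6 is E3 + 6 semitones = A#3.
The open A#2 string is 6 semitones below the open E3, so the same pitch on the A#2 string lies at fret 6 + 6 = 12.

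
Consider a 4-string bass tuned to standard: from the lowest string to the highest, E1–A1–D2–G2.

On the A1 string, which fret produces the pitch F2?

8

F2 is 8 semitones above the open A1 (A–A#–B–C–C#–D–D#–E–F), so it sits at fret 8.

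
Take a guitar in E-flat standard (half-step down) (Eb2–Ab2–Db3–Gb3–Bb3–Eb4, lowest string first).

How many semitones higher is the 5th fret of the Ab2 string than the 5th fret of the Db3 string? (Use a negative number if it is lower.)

-5 semitones

Ab2 at fret 5 → Db3 (MIDI 49); Db3 at fret 5 → Gb3 (MIDI 54).
49 − 54 = -5, so the two pitches are 5 semitones apart.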